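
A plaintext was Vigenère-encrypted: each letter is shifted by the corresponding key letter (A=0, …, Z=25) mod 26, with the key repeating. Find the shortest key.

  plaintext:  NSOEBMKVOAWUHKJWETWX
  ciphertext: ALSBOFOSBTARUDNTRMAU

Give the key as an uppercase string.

  i= 0: A-N = 13 → N
  i= 1: L-S = 19 → T
  i= 2: S-O =  4 → E
  i= 3: B-E = 23 → X
  i= 4: O-B = 13 → N
  i= 5: F-M = 19 → T
  i= 6: O-K =  4 → E
  i= 7: S-V = 23 → X
  i= 8: B-O = 13 → N
  i= 9: T-A = 19 → T
  i=10: A-W =  4 → E
  i=11: R-U = 23 → X
  i=12: U-H = 13 → N
  i=13: D-K = 19 → T
  i=14: N-J =  4 → E
  i=15: T-W = 23 → X
  i=16: R-E = 13 → N
  i=17: M-T = 19 → T
  i=18: A-W =  4 → E
  i=19: U-X = 23 → X
  shifts repeat with period 4: NTEX

NTEX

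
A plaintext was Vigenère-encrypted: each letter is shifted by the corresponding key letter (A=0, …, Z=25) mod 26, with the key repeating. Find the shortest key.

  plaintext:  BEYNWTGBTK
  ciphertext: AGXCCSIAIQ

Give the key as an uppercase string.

  i= 0: A-B = 25 → Z
  i= 1: G-E =  2 → C
  i= 2: X-Y = 25 → Z
  i= 3: C-N = 15 → P
  i= 4: C-W =  6 → G
  i= 5: S-T = 25 → Z
  i= 6: I-G =  2 → C
  i= 7: A-B = 25 → Z
  i= 8: I-T = 15 → P
  i= 9: Q-K =  6 → G
  shifts repeat with period 5: ZCZPG

ZCZPG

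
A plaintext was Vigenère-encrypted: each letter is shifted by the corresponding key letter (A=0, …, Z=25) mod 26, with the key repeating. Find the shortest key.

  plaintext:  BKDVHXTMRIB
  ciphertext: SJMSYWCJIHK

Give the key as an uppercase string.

RZJX

  i= 0: S-B = 17 → R
  i= 1: J-K = 25 → Z
  i= 2: M-D =  9 → J
  i= 3: S-V = 23 → X
  i= 4: Y-H = 17 → R
  i= 5: W-X = 25 → Z
  i= 6: C-T =  9 → J
  i= 7: J-M = 23 → X
  i= 8: I-R = 17 → R
  i= 9: H-I = 25 → Z
  i=10: K-B =  9 → J
  shifts repeat with period 4: RZJX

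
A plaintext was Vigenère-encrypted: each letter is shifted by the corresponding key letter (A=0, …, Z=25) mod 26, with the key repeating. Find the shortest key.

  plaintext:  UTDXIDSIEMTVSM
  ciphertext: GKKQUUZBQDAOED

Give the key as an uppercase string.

  i= 0: G-U = 12 → M
  i= 1: K-T = 17 → R
  i= 2: K-D =  7 → H
  i= 3: Q-X = 19 → T
  i= 4: U-I = 12 → M
  i= 5: U-D = 17 → R
  i= 6: Z-S =  7 → H
  i= 7: B-I = 19 → T
  i= 8: Q-E = 12 → M
  i= 9: D-M = 17 → R
  i=10: A-T =  7 → H
  i=11: O-V = 19 → T
  i=12: E-S = 12 → M
  i=13: D-M = 17 → R
  shifts repeat with period 4: MRHT

MRHT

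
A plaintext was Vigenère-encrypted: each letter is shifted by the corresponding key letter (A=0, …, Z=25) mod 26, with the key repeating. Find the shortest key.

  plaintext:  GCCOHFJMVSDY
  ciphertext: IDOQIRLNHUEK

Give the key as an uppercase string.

CBM

  i= 0: I-G =  2 → C
  i= 1: D-C =  1 → B
  i= 2: O-C = 12 → M
  i= 3: Q-O =  2 → C
  i= 4: I-H =  1 → B
  i= 5: R-F = 12 → M
  i= 6: L-J =  2 → C
  i= 7: N-M =  1 → B
  i= 8: H-V = 12 → M
  i= 9: U-S =  2 → C
  i=10: E-D =  1 → B
  i=11: K-Y = 12 → M
  shifts repeat with period 3: CBM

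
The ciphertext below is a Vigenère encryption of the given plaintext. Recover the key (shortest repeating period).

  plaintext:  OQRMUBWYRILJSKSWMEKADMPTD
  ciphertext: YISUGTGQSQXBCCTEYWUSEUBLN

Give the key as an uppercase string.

KSBIMS

  i= 0: Y-O = 10 → K
  i= 1: I-Q = 18 → S
  i= 2: S-R =  1 → B
  i= 3: U-M =  8 → I
  i= 4: G-U = 12 → M
  i= 5: T-B = 18 → S
  i= 6: G-W = 10 → K
  i= 7: Q-Y = 18 → S
  i= 8: S-R =  1 → B
  i= 9: Q-I =  8 → I
  i=10: X-L = 12 → M
  i=11: B-J = 18 → S
  i=12: C-S = 10 → K
  i=13: C-K = 18 → S
  i=14: T-S =  1 → B
  i=15: E-W =  8 → I
  i=16: Y-M = 12 → M
  i=17: W-E = 18 → S
  i=18: U-K = 10 → K
  i=19: S-A = 18 → S
  i=20: E-D =  1 → B
  i=21: U-M =  8 → I
  i=22: B-P = 12 → M
  i=23: L-T = 18 → S
  i=24: N-D = 10 → K
  shifts repeat with period 6: KSBIMS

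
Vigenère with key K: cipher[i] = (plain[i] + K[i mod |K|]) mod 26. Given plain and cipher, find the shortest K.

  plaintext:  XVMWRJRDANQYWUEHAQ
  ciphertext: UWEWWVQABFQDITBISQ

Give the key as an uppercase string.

  i= 0: U-X = 23 → X
  i= 1: W-V =  1 → B
  i= 2: E-M = 18 → S
  i= 3: W-W =  0 → A
  i= 4: W-R =  5 → F
  i= 5: V-J = 12 → M
  i= 6: Q-R = 25 → Z
  i= 7: A-D = 23 → X
  i= 8: B-A =  1 → B
  i= 9: F-N = 18 → S
  i=10: Q-Q =  0 → A
  i=11: D-Y =  5 → F
  i=12: I-W = 12 → M
  i=13: T-U = 25 → Z
  i=14: B-E = 23 → X
  i=15: I-H =  1 → B
  i=16: S-A = 18 → S
  i=17: Q-Q =  0 → A
  shifts repeat with period 7: XBSAFMZ

XBSAFMZ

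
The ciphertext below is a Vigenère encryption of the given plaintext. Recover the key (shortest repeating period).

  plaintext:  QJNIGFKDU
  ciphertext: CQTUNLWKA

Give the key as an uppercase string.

MHG

  i= 0: C-Q = 12 → M
  i= 1: Q-J =  7 → H
  i= 2: T-N =  6 → G
  i= 3: U-I = 12 → M
  i= 4: N-G =  7 → H
  i= 5: L-F =  6 → G
  i= 6: W-K = 12 → M
  i= 7: K-D =  7 → H
  i= 8: A-U =  6 → G
  shifts repeat with period 3: MHG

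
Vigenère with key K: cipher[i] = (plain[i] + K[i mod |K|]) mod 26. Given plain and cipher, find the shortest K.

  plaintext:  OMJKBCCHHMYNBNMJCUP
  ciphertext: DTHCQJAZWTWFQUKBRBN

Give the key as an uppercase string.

PHYS

  i= 0: D-O = 15 → P
  i= 1: T-M =  7 → H
  i= 2: H-J = 24 → Y
  i= 3: C-K = 18 → S
  i= 4: Q-B = 15 → P
  i= 5: J-C =  7 → H
  i= 6: A-C = 24 → Y
  i= 7: Z-H = 18 → S
  i= 8: W-H = 15 → P
  i= 9: T-M =  7 → H
  i=10: W-Y = 24 → Y
  i=11: F-N = 18 → S
  i=12: Q-B = 15 → P
  i=13: U-N =  7 → H
  i=14: K-M = 24 → Y
  i=15: B-J = 18 → S
  i=16: R-C = 15 → P
  i=17: B-U =  7 → H
  i=18: N-P = 24 → Y
  shifts repeat with period 4: PHYS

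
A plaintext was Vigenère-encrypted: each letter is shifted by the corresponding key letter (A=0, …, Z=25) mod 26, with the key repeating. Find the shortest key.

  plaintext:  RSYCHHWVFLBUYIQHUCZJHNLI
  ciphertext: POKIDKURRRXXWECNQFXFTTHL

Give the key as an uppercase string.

  i= 0: P-R = 24 → Y
  i= 1: O-S = 22 → W
  i= 2: K-Y = 12 → M
  i= 3: I-C =  6 → G
  i= 4: D-H = 22 → W
  i= 5: K-H =  3 → D
  i= 6: U-W = 24 → Y
  i= 7: R-V = 22 → W
  i= 8: R-F = 12 → M
  i= 9: R-L =  6 → G
  i=10: X-B = 22 → W
  i=11: X-U =  3 → D
  i=12: W-Y = 24 → Y
  i=13: E-I = 22 → W
  i=14: C-Q = 12 → M
  i=15: N-H =  6 → G
  i=16: Q-U = 22 → W
  i=17: F-C =  3 → D
  i=18: X-Z = 24 → Y
  i=19: F-J = 22 → W
  i=20: T-H = 12 → M
  i=21: T-N =  6 → G
  i=22: H-L = 22 → W
  i=23: L-I =  3 → D
  shifts repeat with period 6: YWMGWD

YWMGWD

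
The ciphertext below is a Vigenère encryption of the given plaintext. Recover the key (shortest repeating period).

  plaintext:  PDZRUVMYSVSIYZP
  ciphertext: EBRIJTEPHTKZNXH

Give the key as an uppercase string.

  i= 0: E-P = 15 → P
  i= 1: B-D = 24 → Y
  i= 2: R-Z = 18 → S
  i= 3: I-R = 17 → R
  i= 4: J-U = 15 → P
  i= 5: T-V = 24 → Y
  i= 6: E-M = 18 → S
  i= 7: P-Y = 17 → R
  i= 8: H-S = 15 → P
  i= 9: T-V = 24 → Y
  i=10: K-S = 18 → S
  i=11: Z-I = 17 → R
  i=12: N-Y = 15 → P
  i=13: X-Z = 24 → Y
  i=14: H-P = 18 → S
  shifts repeat with period 4: PYSR

PYSR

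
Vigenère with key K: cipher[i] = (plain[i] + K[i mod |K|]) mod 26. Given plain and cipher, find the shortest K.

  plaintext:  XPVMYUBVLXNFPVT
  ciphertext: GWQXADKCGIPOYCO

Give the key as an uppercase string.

JHVLCJ

  i= 0: G-X =  9 → J
  i= 1: W-P =  7 → H
  i= 2: Q-V = 21 → V
  i= 3: X-M = 11 → L
  i= 4: A-Y =  2 → C
  i= 5: D-U =  9 → J
  i= 6: K-B =  9 → J
  i= 7: C-V =  7 → H
  i= 8: G-L = 21 → V
  i= 9: I-X = 11 → L
  i=10: P-N =  2 → C
  i=11: O-F =  9 → J
  i=12: Y-P =  9 → J
  i=13: C-V =  7 → H
  i=14: O-T = 21 → V
  shifts repeat with period 6: JHVLCJ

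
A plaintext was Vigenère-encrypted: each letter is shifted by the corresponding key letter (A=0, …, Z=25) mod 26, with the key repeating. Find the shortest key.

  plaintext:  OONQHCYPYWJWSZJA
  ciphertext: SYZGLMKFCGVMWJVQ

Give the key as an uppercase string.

EKMQ

  i= 0: S-O =  4 → E
  i= 1: Y-O = 10 → K
  i= 2: Z-N = 12 → M
  i= 3: G-Q = 16 → Q
  i= 4: L-H =  4 → E
  i= 5: M-C = 10 → K
  i= 6: K-Y = 12 → M
  i= 7: F-P = 16 → Q
  i= 8: C-Y =  4 → E
  i= 9: G-W = 10 → K
  i=10: V-J = 12 → M
  i=11: M-W = 16 → Q
  i=12: W-S =  4 → E
  i=13: J-Z = 10 → K
  i=14: V-J = 12 → M
  i=15: Q-A = 16 → Q
  shifts repeat with period 4: EKMQ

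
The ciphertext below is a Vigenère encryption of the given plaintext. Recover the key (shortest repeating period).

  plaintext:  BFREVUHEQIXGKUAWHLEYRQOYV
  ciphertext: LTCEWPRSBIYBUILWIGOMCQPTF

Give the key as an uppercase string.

  i= 0: L-B = 10 → K
  i= 1: T-F = 14 → O
  i= 2: C-R = 11 → L
  i= 3: E-E =  0 → A
  i= 4: W-V =  1 → B
  i= 5: P-U = 21 → V
  i= 6: R-H = 10 → K
  i= 7: S-E = 14 → O
  i= 8: B-Q = 11 → L
  i= 9: I-I =  0 → A
  i=10: Y-X =  1 → B
  i=11: B-G = 21 → V
  i=12: U-K = 10 → K
  i=13: I-U = 14 → O
  i=14: L-A = 11 → L
  i=15: W-W =  0 → A
  i=16: I-H =  1 → B
  i=17: G-L = 21 → V
  i=18: O-E = 10 → K
  i=19: M-Y = 14 → O
  i=20: C-R = 11 → L
  i=21: Q-Q =  0 → A
  i=22: P-O =  1 → B
  i=23: T-Y = 21 → V
  i=24: F-V = 10 → K
  shifts repeat with period 6: KOLABV

KOLABV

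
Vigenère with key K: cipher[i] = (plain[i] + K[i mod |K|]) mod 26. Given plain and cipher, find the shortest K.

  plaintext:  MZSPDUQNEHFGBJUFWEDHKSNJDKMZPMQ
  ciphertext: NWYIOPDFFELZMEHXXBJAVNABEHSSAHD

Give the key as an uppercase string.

  i= 0: N-M =  1 → B
  i= 1: W-Z = 23 → X
  i= 2: Y-S =  6 → G
  i= 3: I-P = 19 → T
  i= 4: O-D = 11 → L
  i= 5: P-U = 21 → V
  i= 6: D-Q = 13 → N
  i= 7: F-N = 18 → S
  i= 8: F-E =  1 → B
  i= 9: E-H = 23 → X
  i=10: L-F =  6 → G
  i=11: Z-G = 19 → T
  i=12: M-B = 11 → L
  i=13: E-J = 21 → V
  i=14: H-U = 13 → N
  i=15: X-F = 18 → S
  i=16: X-W =  1 → B
  i=17: B-E = 23 → X
  i=18: J-D =  6 → G
  i=19: A-H = 19 → T
  i=20: V-K = 11 → L
  i=21: N-S = 21 → V
  i=22: A-N = 13 → N
  i=23: B-J = 18 → S
  i=24: E-D =  1 → B
  i=25: H-K = 23 → X
  i=26: S-M =  6 → G
  i=27: S-Z = 19 → T
  i=28: A-P = 11 → L
  i=29: H-M = 21 → V
  i=30: D-Q = 13 → N
  shifts repeat with period 8: BXGTLVNS

BXGTLVNS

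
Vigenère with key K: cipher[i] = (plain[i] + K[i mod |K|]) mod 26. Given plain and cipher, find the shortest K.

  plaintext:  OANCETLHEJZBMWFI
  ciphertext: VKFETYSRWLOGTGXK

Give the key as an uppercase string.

HKSCPF

  i= 0: V-O =  7 → H
  i= 1: K-A = 10 → K
  i= 2: F-N = 18 → S
  i= 3: E-C =  2 → C
  i= 4: T-E = 15 → P
  i= 5: Y-T =  5 → F
  i= 6: S-L =  7 → H
  i= 7: R-H = 10 → K
  i= 8: W-E = 18 → S
  i= 9: L-J =  2 → C
  i=10: O-Z = 15 → P
  i=11: G-B =  5 → F
  i=12: T-M =  7 → H
  i=13: G-W = 10 → K
  i=14: X-F = 18 → S
  i=15: K-I =  2 → C
  shifts repeat with period 6: HKSCPF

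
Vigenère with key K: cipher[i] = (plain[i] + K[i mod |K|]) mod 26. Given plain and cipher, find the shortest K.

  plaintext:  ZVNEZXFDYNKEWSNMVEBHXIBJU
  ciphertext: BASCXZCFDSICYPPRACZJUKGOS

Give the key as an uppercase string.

CFFYYCX

  i= 0: B-Z =  2 → C
  i= 1: A-V =  5 → F
  i= 2: S-N =  5 → F
  i= 3: C-E = 24 → Y
  i= 4: X-Z = 24 → Y
  i= 5: Z-X =  2 → C
  i= 6: C-F = 23 → X
  i= 7: F-D =  2 → C
  i= 8: D-Y =  5 → F
  i= 9: S-N =  5 → F
  i=10: I-K = 24 → Y
  i=11: C-E = 24 → Y
  i=12: Y-W =  2 → C
  i=13: P-S = 23 → X
  i=14: P-N =  2 → C
  i=15: R-M =  5 → F
  i=16: A-V =  5 → F
  i=17: C-E = 24 → Y
  i=18: Z-B = 24 → Y
  i=19: J-H =  2 → C
  i=20: U-X = 23 → X
  i=21: K-I =  2 → C
  i=22: G-B =  5 → F
  i=23: O-J =  5 → F
  i=24: S-U = 24 → Y
  shifts repeat with period 7: CFFYYCX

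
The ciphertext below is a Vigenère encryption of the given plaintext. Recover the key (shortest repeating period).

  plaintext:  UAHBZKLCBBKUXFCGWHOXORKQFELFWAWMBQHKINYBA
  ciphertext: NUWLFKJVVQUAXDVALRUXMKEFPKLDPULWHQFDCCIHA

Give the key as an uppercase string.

TUPKGAY

  i= 0: N-U = 19 → T
  i= 1: U-A = 20 → U
  i= 2: W-H = 15 → P
  i= 3: L-B = 10 → K
  i= 4: F-Z =  6 → G
  i= 5: K-K =  0 → A
  i= 6: J-L = 24 → Y
  i= 7: V-C = 19 → T
  i= 8: V-B = 20 → U
  i= 9: Q-B = 15 → P
  i=10: U-K = 10 → K
  i=11: A-U =  6 → G
  i=12: X-X =  0 → A
  i=13: D-F = 24 → Y
  i=14: V-C = 19 → T
  i=15: A-G = 20 → U
  i=16: L-W = 15 → P
  i=17: R-H = 10 → K
  i=18: U-O =  6 → G
  i=19: X-X =  0 → A
  i=20: M-O = 24 → Y
  i=21: K-R = 19 → T
  i=22: E-K = 20 → U
  i=23: F-Q = 15 → P
  i=24: P-F = 10 → K
  i=25: K-E =  6 → G
  i=26: L-L =  0 → A
  i=27: D-F = 24 → Y
  i=28: P-W = 19 → T
  i=29: U-A = 20 → U
  i=30: L-W = 15 → P
  i=31: W-M = 10 → K
  i=32: H-B =  6 → G
  i=33: Q-Q =  0 → A
  i=34: F-H = 24 → Y
  i=35: D-K = 19 → T
  i=36: C-I = 20 → U
  i=37: C-N = 15 → P
  i=38: I-Y = 10 → K
  i=39: H-B =  6 → G
  i=40: A-A =  0 → A
  shifts repeat with period 7: TUPKGAY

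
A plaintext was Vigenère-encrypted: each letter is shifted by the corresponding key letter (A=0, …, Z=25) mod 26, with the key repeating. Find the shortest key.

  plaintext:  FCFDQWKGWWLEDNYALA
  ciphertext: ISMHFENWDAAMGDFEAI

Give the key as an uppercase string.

  i= 0: I-F =  3 → D
  i= 1: S-C = 16 → Q
  i= 2: M-F =  7 → H
  i= 3: H-D =  4 → E
  i= 4: F-Q = 15 → P
  i= 5: E-W =  8 → I
  i= 6: N-K =  3 → D
  i= 7: W-G = 16 → Q
  i= 8: D-W =  7 → H
  i= 9: A-W =  4 → E
  i=10: A-L = 15 → P
  i=11: M-E =  8 → I
  i=12: G-D =  3 → D
  i=13: D-N = 16 → Q
  i=14: F-Y =  7 → H
  i=15: E-A =  4 → E
  i=16: A-L = 15 → P
  i=17: I-A =  8 → I
  shifts repeat with period 6: DQHEPI

DQHEPI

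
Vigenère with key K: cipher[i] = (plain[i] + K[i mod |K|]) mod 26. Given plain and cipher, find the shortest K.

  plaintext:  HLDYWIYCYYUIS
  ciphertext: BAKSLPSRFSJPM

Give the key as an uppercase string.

UPH

  i= 0: B-H = 20 → U
  i= 1: A-L = 15 → P
  i= 2: K-D =  7 → H
  i= 3: S-Y = 20 → U
  i= 4: L-W = 15 → P
  i= 5: P-I =  7 → H
  i= 6: S-Y = 20 → U
  i= 7: R-C = 15 → P
  i= 8: F-Y =  7 → H
  i= 9: S-Y = 20 → U
  i=10: J-U = 15 → P
  i=11: P-I =  7 → H
  i=12: M-S = 20 → U
  shifts repeat with period 3: UPH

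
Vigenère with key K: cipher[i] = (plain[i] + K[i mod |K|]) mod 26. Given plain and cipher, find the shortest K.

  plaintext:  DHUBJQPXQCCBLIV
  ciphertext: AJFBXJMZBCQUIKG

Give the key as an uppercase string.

  i= 0: A-D = 23 → X
  i= 1: J-H =  2 → C
  i= 2: F-U = 11 → L
  i= 3: B-B =  0 → A
  i= 4: X-J = 14 → O
  i= 5: J-Q = 19 → T
  i= 6: M-P = 23 → X
  i= 7: Z-X =  2 → C
  i= 8: B-Q = 11 → L
  i= 9: C-C =  0 → A
  i=10: Q-C = 14 → O
  i=11: U-B = 19 → T
  i=12: I-L = 23 → X
  i=13: K-I =  2 → C
  i=14: G-V = 11 → L
  shifts repeat with period 6: XCLAOT

XCLAOT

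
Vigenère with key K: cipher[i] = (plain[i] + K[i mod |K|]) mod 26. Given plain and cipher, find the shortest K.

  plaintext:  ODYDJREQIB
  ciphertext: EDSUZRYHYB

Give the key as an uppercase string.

QAUR

  i= 0: E-O = 16 → Q
  i= 1: D-D =  0 → A
  i= 2: S-Y = 20 → U
  i= 3: U-D = 17 → R
  i= 4: Z-J = 16 → Q
  i= 5: R-R =  0 → A
  i= 6: Y-E = 20 → U
  i= 7: H-Q = 17 → R
  i= 8: Y-I = 16 → Q
  i= 9: B-B =  0 → A
  shifts repeat with period 4: QAUR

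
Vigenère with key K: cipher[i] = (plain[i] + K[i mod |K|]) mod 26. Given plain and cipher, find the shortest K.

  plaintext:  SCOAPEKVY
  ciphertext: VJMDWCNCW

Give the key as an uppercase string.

DHY

  i= 0: V-S =  3 → D
  i= 1: J-C =  7 → H
  i= 2: M-O = 24 → Y
  i= 3: D-A =  3 → D
  i= 4: W-P =  7 → H
  i= 5: C-E = 24 → Y
  i= 6: N-K =  3 → D
  i= 7: C-V =  7 → H
  i= 8: W-Y = 24 → Y
  shifts repeat with period 3: DHY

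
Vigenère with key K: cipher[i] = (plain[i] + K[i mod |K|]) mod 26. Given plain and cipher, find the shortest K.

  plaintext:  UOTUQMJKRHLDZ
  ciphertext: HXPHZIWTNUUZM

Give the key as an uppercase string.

  i= 0: H-U = 13 → N
  i= 1: X-O =  9 → J
  i= 2: P-T = 22 → W
  i= 3: H-U = 13 → N
  i= 4: Z-Q =  9 → J
  i= 5: I-M = 22 → W
  i= 6: W-J = 13 → N
  i= 7: T-K =  9 → J
  i= 8: N-R = 22 → W
  i= 9: U-H = 13 → N
  i=10: U-L =  9 → J
  i=11: Z-D = 22 → W
  i=12: M-Z = 13 → N
  shifts repeat with period 3: NJW

NJW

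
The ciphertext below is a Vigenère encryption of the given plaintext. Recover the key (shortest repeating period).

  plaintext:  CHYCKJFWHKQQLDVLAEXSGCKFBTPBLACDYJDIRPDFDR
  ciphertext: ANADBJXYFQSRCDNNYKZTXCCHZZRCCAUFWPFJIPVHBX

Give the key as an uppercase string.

  i= 0: A-C = 24 → Y
  i= 1: N-H =  6 → G
  i= 2: A-Y =  2 → C
  i= 3: D-C =  1 → B
  i= 4: B-K = 17 → R
  i= 5: J-J =  0 → A
  i= 6: X-F = 18 → S
  i= 7: Y-W =  2 → C
  i= 8: F-H = 24 → Y
  i= 9: Q-K =  6 → G
  i=10: S-Q =  2 → C
  i=11: R-Q =  1 → B
  i=12: C-L = 17 → R
  i=13: D-D =  0 → A
  i=14: N-V = 18 → S
  i=15: N-L =  2 → C
  i=16: Y-A = 24 → Y
  i=17: K-E =  6 → G
  i=18: Z-X =  2 → C
  i=19: T-S =  1 → B
  i=20: X-G = 17 → R
  i=21: C-C =  0 → A
  i=22: C-K = 18 → S
  i=23: H-F =  2 → C
  i=24: Z-B = 24 → Y
  i=25: Z-T =  6 → G
  i=26: R-P =  2 → C
  i=27: C-B =  1 → B
  i=28: C-L = 17 → R
  i=29: A-A =  0 → A
  i=30: U-C = 18 → S
  i=31: F-D =  2 → C
  i=32: W-Y = 24 → Y
  i=33: P-J =  6 → G
  i=34: F-D =  2 → C
  i=35: J-I =  1 → B
  i=36: I-R = 17 → R
  i=37: P-P =  0 → A
  i=38: V-D = 18 → S
  i=39: H-F =  2 → C
  i=40: B-D = 24 → Y
  i=41: X-R =  6 → G
  shifts repeat with period 8: YGCBRASC

YGCBRASC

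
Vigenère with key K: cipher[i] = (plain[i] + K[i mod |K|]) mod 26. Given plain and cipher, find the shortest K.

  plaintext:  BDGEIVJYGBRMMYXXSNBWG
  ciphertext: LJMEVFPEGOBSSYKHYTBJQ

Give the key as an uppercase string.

KGGAN

  i= 0: L-B = 10 → K
  i= 1: J-D =  6 → G
  i= 2: M-G =  6 → G
  i= 3: E-E =  0 → A
  i= 4: V-I = 13 → N
  i= 5: F-V = 10 → K
  i= 6: P-J =  6 → G
  i= 7: E-Y =  6 → G
  i= 8: G-G =  0 → A
  i= 9: O-B = 13 → N
  i=10: B-R = 10 → K
  i=11: S-M =  6 → G
  i=12: S-M =  6 → G
  i=13: Y-Y =  0 → A
  i=14: K-X = 13 → N
  i=15: H-X = 10 → K
  i=16: Y-S =  6 → G
  i=17: T-N =  6 → G
  i=18: B-B =  0 → A
  i=19: J-W = 13 → N
  i=20: Q-G = 10 → K
  shifts repeat with period 5: KGGAN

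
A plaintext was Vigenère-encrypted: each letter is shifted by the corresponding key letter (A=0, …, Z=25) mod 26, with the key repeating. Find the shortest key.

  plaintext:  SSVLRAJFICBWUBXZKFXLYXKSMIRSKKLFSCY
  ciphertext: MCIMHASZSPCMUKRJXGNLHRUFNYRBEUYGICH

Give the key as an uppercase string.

UKNBQAJ

  i= 0: M-S = 20 → U
  i= 1: C-S = 10 → K
  i= 2: I-V = 13 → N
  i= 3: M-L =  1 → B
  i= 4: H-R = 16 → Q
  i= 5: A-A =  0 → A
  i= 6: S-J =  9 → J
  i= 7: Z-F = 20 → U
  i= 8: S-I = 10 → K
  i= 9: P-C = 13 → N
  i=10: C-B =  1 → B
  i=11: M-W = 16 → Q
  i=12: U-U =  0 → A
  i=13: K-B =  9 → J
  i=14: R-X = 20 → U
  i=15: J-Z = 10 → K
  i=16: X-K = 13 → N
  i=17: G-F =  1 → B
  i=18: N-X = 16 → Q
  i=19: L-L =  0 → A
  i=20: H-Y =  9 → J
  i=21: R-X = 20 → U
  i=22: U-K = 10 → K
  i=23: F-S = 13 → N
  i=24: N-M =  1 → B
  i=25: Y-I = 16 → Q
  i=26: R-R =  0 → A
  i=27: B-S =  9 → J
  i=28: E-K = 20 → U
  i=29: U-K = 10 → K
  i=30: Y-L = 13 → N
  i=31: G-F =  1 → B
  i=32: I-S = 16 → Q
  i=33: C-C =  0 → A
  i=34: H-Y =  9 → J
  shifts repeat with period 7: UKNBQAJ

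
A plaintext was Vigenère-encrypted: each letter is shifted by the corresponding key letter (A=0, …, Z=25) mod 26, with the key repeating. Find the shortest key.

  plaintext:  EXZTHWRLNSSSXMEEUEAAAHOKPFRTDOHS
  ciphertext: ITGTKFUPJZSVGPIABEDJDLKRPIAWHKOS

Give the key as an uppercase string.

EWHADJD

  i= 0: I-E =  4 → E
  i= 1: T-X = 22 → W
  i= 2: G-Z =  7 → H
  i= 3: T-T =  0 → A
  i= 4: K-H =  3 → D
  i= 5: F-W =  9 → J
  i= 6: U-R =  3 → D
  i= 7: P-L =  4 → E
  i= 8: J-N = 22 → W
  i= 9: Z-S =  7 → H
  i=10: S-S =  0 → A
  i=11: V-S =  3 → D
  i=12: G-X =  9 → J
  i=13: P-M =  3 → D
  i=14: I-E =  4 → E
  i=15: A-E = 22 → W
  i=16: B-U =  7 → H
  i=17: E-E =  0 → A
  i=18: D-A =  3 → D
  i=19: J-A =  9 → J
  i=20: D-A =  3 → D
  i=21: L-H =  4 → E
  i=22: K-O = 22 → W
  i=23: R-K =  7 → H
  i=24: P-P =  0 → A
  i=25: I-F =  3 → D
  i=26: A-R =  9 → J
  i=27: W-T =  3 → D
  i=28: H-D =  4 → E
  i=29: K-O = 22 → W
  i=30: O-H =  7 → H
  i=31: S-S =  0 → A
  shifts repeat with period 7: EWHADJD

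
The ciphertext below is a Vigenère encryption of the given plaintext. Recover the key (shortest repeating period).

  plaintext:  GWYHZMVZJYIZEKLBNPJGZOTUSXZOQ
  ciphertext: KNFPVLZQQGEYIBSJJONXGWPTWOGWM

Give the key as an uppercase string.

ERHIWZ

  i= 0: K-G =  4 → E
  i= 1: N-W = 17 → R
  i= 2: F-Y =  7 → H
  i= 3: P-H =  8 → I
  i= 4: V-Z = 22 → W
  i= 5: L-M = 25 → Z
  i= 6: Z-V =  4 → E
  i= 7: Q-Z = 17 → R
  i= 8: Q-J =  7 → H
  i= 9: G-Y =  8 → I
  i=10: E-I = 22 → W
  i=11: Y-Z = 25 → Z
  i=12: I-E =  4 → E
  i=13: B-K = 17 → R
  i=14: S-L =  7 → H
  i=15: J-B =  8 → I
  i=16: J-N = 22 → W
  i=17: O-P = 25 → Z
  i=18: N-J =  4 → E
  i=19: X-G = 17 → R
  i=20: G-Z =  7 → H
  i=21: W-O =  8 → I
  i=22: P-T = 22 → W
  i=23: T-U = 25 → Z
  i=24: W-S =  4 → E
  i=25: O-X = 17 → R
  i=26: G-Z =  7 → H
  i=27: W-O =  8 → I
  i=28: M-Q = 22 → W
  shifts repeat with period 6: ERHIWZ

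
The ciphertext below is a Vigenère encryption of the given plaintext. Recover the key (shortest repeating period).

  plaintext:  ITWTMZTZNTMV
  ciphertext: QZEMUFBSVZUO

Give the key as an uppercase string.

IGIT

  i= 0: Q-I =  8 → I
  i= 1: Z-T =  6 → G
  i= 2: E-W =  8 → I
  i= 3: M-T = 19 → T
  i= 4: U-M =  8 → I
  i= 5: F-Z =  6 → G
  i= 6: B-T =  8 → I
  i= 7: S-Z = 19 → T
  i= 8: V-N =  8 → I
  i= 9: Z-T =  6 → G
  i=10: U-M =  8 → I
  i=11: O-V = 19 → T
  shifts repeat with period 4: IGIT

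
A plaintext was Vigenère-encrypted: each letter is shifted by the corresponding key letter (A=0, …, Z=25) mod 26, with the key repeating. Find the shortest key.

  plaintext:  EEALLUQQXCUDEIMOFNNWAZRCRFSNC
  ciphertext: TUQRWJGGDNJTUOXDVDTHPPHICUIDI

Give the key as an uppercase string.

PQQGL

  i= 0: T-E = 15 → P
  i= 1: U-E = 16 → Q
  i= 2: Q-A = 16 → Q
  i= 3: R-L =  6 → G
  i= 4: W-L = 11 → L
  i= 5: J-U = 15 → P
  i= 6: G-Q = 16 → Q
  i= 7: G-Q = 16 → Q
  i= 8: D-X =  6 → G
  i= 9: N-C = 11 → L
  i=10: J-U = 15 → P
  i=11: T-D = 16 → Q
  i=12: U-E = 16 → Q
  i=13: O-I =  6 → G
  i=14: X-M = 11 → L
  i=15: D-O = 15 → P
  i=16: V-F = 16 → Q
  i=17: D-N = 16 → Q
  i=18: T-N =  6 → G
  i=19: H-W = 11 → L
  i=20: P-A = 15 → P
  i=21: P-Z = 16 → Q
  i=22: H-R = 16 → Q
  i=23: I-C =  6 → G
  i=24: C-R = 11 → L
  i=25: U-F = 15 → P
  i=26: I-S = 16 → Q
  i=27: D-N = 16 → Q
  i=28: I-C =  6 → G
  shifts repeat with period 5: PQQGL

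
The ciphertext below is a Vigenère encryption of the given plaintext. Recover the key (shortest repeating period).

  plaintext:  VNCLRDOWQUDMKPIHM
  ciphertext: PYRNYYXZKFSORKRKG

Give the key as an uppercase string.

  i= 0: P-V = 20 → U
  i= 1: Y-N = 11 → L
  i= 2: R-C = 15 → P
  i= 3: N-L =  2 → C
  i= 4: Y-R =  7 → H
  i= 5: Y-D = 21 → V
  i= 6: X-O =  9 → J
  i= 7: Z-W =  3 → D
  i= 8: K-Q = 20 → U
  i= 9: F-U = 11 → L
  i=10: S-D = 15 → P
  i=11: O-M =  2 → C
  i=12: R-K =  7 → H
  i=13: K-P = 21 → V
  i=14: R-I =  9 → J
  i=15: K-H =  3 → D
  i=16: G-M = 20 → U
  shifts repeat with period 8: ULPCHVJD

ULPCHVJD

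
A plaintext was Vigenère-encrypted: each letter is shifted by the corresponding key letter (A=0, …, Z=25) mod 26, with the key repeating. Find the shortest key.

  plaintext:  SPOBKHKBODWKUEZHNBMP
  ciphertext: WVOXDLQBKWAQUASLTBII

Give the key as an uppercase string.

  i= 0: W-S =  4 → E
  i= 1: V-P =  6 → G
  i= 2: O-O =  0 → A
  i= 3: X-B = 22 → W
  i= 4: D-K = 19 → T
  i= 5: L-H =  4 → E
  i= 6: Q-K =  6 → G
  i= 7: B-B =  0 → A
  i= 8: K-O = 22 → W
  i= 9: W-D = 19 → T
  i=10: A-W =  4 → E
  i=11: Q-K =  6 → G
  i=12: U-U =  0 → A
  i=13: A-E = 22 → W
  i=14: S-Z = 19 → T
  i=15: L-H =  4 → E
  i=16: T-N =  6 → G
  i=17: B-B =  0 → A
  i=18: I-M = 22 → W
  i=19: I-P = 19 → T
  shifts repeat with period 5: EGAWT

EGAWT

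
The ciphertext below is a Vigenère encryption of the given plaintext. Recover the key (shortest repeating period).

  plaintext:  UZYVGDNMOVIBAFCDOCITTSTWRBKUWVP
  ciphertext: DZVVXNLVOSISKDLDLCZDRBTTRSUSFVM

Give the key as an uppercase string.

JAXARKY

  i= 0: D-U =  9 → J
  i= 1: Z-Z =  0 → A
  i= 2: V-Y = 23 → X
  i= 3: V-V =  0 → A
  i= 4: X-G = 17 → R
  i= 5: N-D = 10 → K
  i= 6: L-N = 24 → Y
  i= 7: V-M =  9 → J
  i= 8: O-O =  0 → A
  i= 9: S-V = 23 → X
  i=10: I-I =  0 → A
  i=11: S-B = 17 → R
  i=12: K-A = 10 → K
  i=13: D-F = 24 → Y
  i=14: L-C =  9 → J
  i=15: D-D =  0 → A
  i=16: L-O = 23 → X
  i=17: C-C =  0 → A
  i=18: Z-I = 17 → R
  i=19: D-T = 10 → K
  i=20: R-T = 24 → Y
  i=21: B-S =  9 → J
  i=22: T-T =  0 → A
  i=23: T-W = 23 → X
  i=24: R-R =  0 → A
  i=25: S-B = 17 → R
  i=26: U-K = 10 → K
  i=27: S-U = 24 → Y
  i=28: F-W =  9 → J
  i=29: V-V =  0 → A
  i=30: M-P = 23 → X
  shifts repeat with period 7: JAXARKY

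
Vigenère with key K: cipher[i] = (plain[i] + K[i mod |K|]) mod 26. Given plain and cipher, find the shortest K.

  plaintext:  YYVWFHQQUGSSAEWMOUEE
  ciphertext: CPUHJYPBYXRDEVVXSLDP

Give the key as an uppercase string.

ERZL

  i= 0: C-Y =  4 → E
  i= 1: P-Y = 17 → R
  i= 2: U-V = 25 → Z
  i= 3: H-W = 11 → L
  i= 4: J-F =  4 → E
  i= 5: Y-H = 17 → R
  i= 6: P-Q = 25 → Z
  i= 7: B-Q = 11 → L
  i= 8: Y-U =  4 → E
  i= 9: X-G = 17 → R
  i=10: R-S = 25 → Z
  i=11: D-S = 11 → L
  i=12: E-A =  4 → E
  i=13: V-E = 17 → R
  i=14: V-W = 25 → Z
  i=15: X-M = 11 → L
  i=16: S-O =  4 → E
  i=17: L-U = 17 → R
  i=18: D-E = 25 → Z
  i=19: P-E = 11 → L
  shifts repeat with period 4: ERZL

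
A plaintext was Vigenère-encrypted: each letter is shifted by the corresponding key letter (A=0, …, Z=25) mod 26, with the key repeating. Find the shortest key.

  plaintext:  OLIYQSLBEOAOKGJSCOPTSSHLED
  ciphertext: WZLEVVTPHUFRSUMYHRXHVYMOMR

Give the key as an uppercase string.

IODGFD

  i= 0: W-O =  8 → I
  i= 1: Z-L = 14 → O
  i= 2: L-I =  3 → D
  i= 3: E-Y =  6 → G
  i= 4: V-Q =  5 → F
  i= 5: V-S =  3 → D
  i= 6: T-L =  8 → I
  i= 7: P-B = 14 → O
  i= 8: H-E =  3 → D
  i= 9: U-O =  6 → G
  i=10: F-A =  5 → F
  i=11: R-O =  3 → D
  i=12: S-K =  8 → I
  i=13: U-G = 14 → O
  i=14: M-J =  3 → D
  i=15: Y-S =  6 → G
  i=16: H-C =  5 → F
  i=17: R-O =  3 → D
  i=18: X-P =  8 → I
  i=19: H-T = 14 → O
  i=20: V-S =  3 → D
  i=21: Y-S =  6 → G
  i=22: M-H =  5 → F
  i=23: O-L =  3 → D
  i=24: M-E =  8 → I
  i=25: R-D = 14 → O
  shifts repeat with period 6: IODGFD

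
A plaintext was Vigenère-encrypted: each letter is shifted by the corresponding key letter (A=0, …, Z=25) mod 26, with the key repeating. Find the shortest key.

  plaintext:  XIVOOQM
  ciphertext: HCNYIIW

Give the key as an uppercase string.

  i= 0: H-X = 10 → K
  i= 1: C-I = 20 → U
  i= 2: N-V = 18 → S
  i= 3: Y-O = 10 → K
  i= 4: I-O = 20 → U
  i= 5: I-Q = 18 → S
  i= 6: W-M = 10 → K
  shifts repeat with period 3: KUS

KUS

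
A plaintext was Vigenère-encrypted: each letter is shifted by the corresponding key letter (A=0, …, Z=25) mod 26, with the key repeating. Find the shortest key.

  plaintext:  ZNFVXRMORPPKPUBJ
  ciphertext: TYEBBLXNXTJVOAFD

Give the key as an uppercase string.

ULZGE

  i= 0: T-Z = 20 → U
  i= 1: Y-N = 11 → L
  i= 2: E-F = 25 → Z
  i= 3: B-V =  6 → G
  i= 4: B-X =  4 → E
  i= 5: L-R = 20 → U
  i= 6: X-M = 11 → L
  i= 7: N-O = 25 → Z
  i= 8: X-R =  6 → G
  i= 9: T-P =  4 → E
  i=10: J-P = 20 → U
  i=11: V-K = 11 → L
  i=12: O-P = 25 → Z
  i=13: A-U =  6 → G
  i=14: F-B =  4 → E
  i=15: D-J = 20 → U
  shifts repeat with period 5: ULZGE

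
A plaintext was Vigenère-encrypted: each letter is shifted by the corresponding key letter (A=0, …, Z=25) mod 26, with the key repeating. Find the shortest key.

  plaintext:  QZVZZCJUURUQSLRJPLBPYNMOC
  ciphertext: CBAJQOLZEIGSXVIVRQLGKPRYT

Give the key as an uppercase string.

MCFKR

  i= 0: C-Q = 12 → M
  i= 1: B-Z =  2 → C
  i= 2: A-V =  5 → F
  i= 3: J-Z = 10 → K
  i= 4: Q-Z = 17 → R
  i= 5: O-C = 12 → M
  i= 6: L-J =  2 → C
  i= 7: Z-U =  5 → F
  i= 8: E-U = 10 → K
  i= 9: I-R = 17 → R
  i=10: G-U = 12 → M
  i=11: S-Q =  2 → C
  i=12: X-S =  5 → F
  i=13: V-L = 10 → K
  i=14: I-R = 17 → R
  i=15: V-J = 12 → M
  i=16: R-P =  2 → C
  i=17: Q-L =  5 → F
  i=18: L-B = 10 → K
  i=19: G-P = 17 → R
  i=20: K-Y = 12 → M
  i=21: P-N =  2 → C
  i=22: R-M =  5 → F
  i=23: Y-O = 10 → K
  i=24: T-C = 17 → R
  shifts repeat with period 5: MCFKR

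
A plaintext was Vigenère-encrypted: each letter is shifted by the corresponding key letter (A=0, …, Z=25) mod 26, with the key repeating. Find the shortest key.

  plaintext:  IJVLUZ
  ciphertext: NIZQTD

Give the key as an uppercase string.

  i= 0: N-I =  5 → F
  i= 1: I-J = 25 → Z
  i= 2: Z-V =  4 → E
  i= 3: Q-L =  5 → F
  i= 4: T-U = 25 → Z
  i= 5: D-Z =  4 → E
  shifts repeat with period 3: FZE

FZE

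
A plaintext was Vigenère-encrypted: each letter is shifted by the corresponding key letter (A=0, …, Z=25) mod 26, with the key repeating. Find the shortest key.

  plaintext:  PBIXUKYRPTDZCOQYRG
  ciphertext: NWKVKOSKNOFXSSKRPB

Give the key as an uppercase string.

YVCYQEUT

  i= 0: N-P = 24 → Y
  i= 1: W-B = 21 → V
  i= 2: K-I =  2 → C
  i= 3: V-X = 24 → Y
  i= 4: K-U = 16 → Q
  i= 5: O-K =  4 → E
  i= 6: S-Y = 20 → U
  i= 7: K-R = 19 → T
  i= 8: N-P = 24 → Y
  i= 9: O-T = 21 → V
  i=10: F-D =  2 → C
  i=11: X-Z = 24 → Y
  i=12: S-C = 16 → Q
  i=13: S-O =  4 → E
  i=14: K-Q = 20 → U
  i=15: R-Y = 19 → T
  i=16: P-R = 24 → Y
  i=17: B-G = 21 → V
  shifts repeat with period 8: YVCYQEUT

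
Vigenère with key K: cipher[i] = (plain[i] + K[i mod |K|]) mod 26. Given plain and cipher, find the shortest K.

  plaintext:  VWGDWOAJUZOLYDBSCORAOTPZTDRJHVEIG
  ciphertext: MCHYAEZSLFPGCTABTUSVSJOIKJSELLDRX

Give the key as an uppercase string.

RGBVEQZJ

  i= 0: M-V = 17 → R
  i= 1: C-W =  6 → G
  i= 2: H-G =  1 → B
  i= 3: Y-D = 21 → V
  i= 4: A-W =  4 → E
  i= 5: E-O = 16 → Q
  i= 6: Z-A = 25 → Z
  i= 7: S-J =  9 → J
  i= 8: L-U = 17 → R
  i= 9: F-Z =  6 → G
  i=10: P-O =  1 → B
  i=11: G-L = 21 → V
  i=12: C-Y =  4 → E
  i=13: T-D = 16 → Q
  i=14: A-B = 25 → Z
  i=15: B-S =  9 → J
  i=16: T-C = 17 → R
  i=17: U-O =  6 → G
  i=18: S-R =  1 → B
  i=19: V-A = 21 → V
  i=20: S-O =  4 → E
  i=21: J-T = 16 → Q
  i=22: O-P = 25 → Z
  i=23: I-Z =  9 → J
  i=24: K-T = 17 → R
  i=25: J-D =  6 → G
  i=26: S-R =  1 → B
  i=27: E-J = 21 → V
  i=28: L-H =  4 → E
  i=29: L-V = 16 → Q
  i=30: D-E = 25 → Z
  i=31: R-I =  9 → J
  i=32: X-G = 17 → R
  shifts repeat with period 8: RGBVEQZJ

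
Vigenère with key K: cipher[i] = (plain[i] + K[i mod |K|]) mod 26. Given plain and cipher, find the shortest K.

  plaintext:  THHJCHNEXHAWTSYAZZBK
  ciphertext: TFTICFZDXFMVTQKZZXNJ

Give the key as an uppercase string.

AYMZ

  i= 0: T-T =  0 → A
  i= 1: F-H = 24 → Y
  i= 2: T-H = 12 → M
  i= 3: I-J = 25 → Z
  i= 4: C-C =  0 → A
  i= 5: F-H = 24 → Y
  i= 6: Z-N = 12 → M
  i= 7: D-E = 25 → Z
  i= 8: X-X =  0 → A
  i= 9: F-H = 24 → Y
  i=10: M-A = 12 → M
  i=11: V-W = 25 → Z
  i=12: T-T =  0 → A
  i=13: Q-S = 24 → Y
  i=14: K-Y = 12 → M
  i=15: Z-A = 25 → Z
  i=16: Z-Z =  0 → A
  i=17: X-Z = 24 → Y
  i=18: N-B = 12 → M
  i=19: J-K = 25 → Z
  shifts repeat with period 4: AYMZ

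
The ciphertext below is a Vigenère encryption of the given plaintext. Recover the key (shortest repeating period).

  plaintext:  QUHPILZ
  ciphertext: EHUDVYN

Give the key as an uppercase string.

  i= 0: E-Q = 14 → O
  i= 1: H-U = 13 → N
  i= 2: U-H = 13 → N
  i= 3: D-P = 14 → O
  i= 4: V-I = 13 → N
  i= 5: Y-L = 13 → N
  i= 6: N-Z = 14 → O
  shifts repeat with period 3: ONN

ONN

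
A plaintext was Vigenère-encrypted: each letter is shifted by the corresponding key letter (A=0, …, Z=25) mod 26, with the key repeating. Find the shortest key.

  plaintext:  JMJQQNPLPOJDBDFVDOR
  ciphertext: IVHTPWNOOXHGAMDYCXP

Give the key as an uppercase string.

ZJYD

  i= 0: I-J = 25 → Z
  i= 1: V-M =  9 → J
  i= 2: H-J = 24 → Y
  i= 3: T-Q =  3 → D
  i= 4: P-Q = 25 → Z
  i= 5: W-N =  9 → J
  i= 6: N-P = 24 → Y
  i= 7: O-L =  3 → D
  i= 8: O-P = 25 → Z
  i= 9: X-O =  9 → J
  i=10: H-J = 24 → Y
  i=11: G-D =  3 → D
  i=12: A-B = 25 → Z
  i=13: M-D =  9 → J
  i=14: D-F = 24 → Y
  i=15: Y-V =  3 → D
  i=16: C-D = 25 → Z
  i=17: X-O =  9 → J
  i=18: P-R = 24 → Y
  shifts repeat with period 4: ZJYD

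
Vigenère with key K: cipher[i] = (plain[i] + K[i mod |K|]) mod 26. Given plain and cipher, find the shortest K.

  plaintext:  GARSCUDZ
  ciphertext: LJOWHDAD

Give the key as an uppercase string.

  i= 0: L-G =  5 → F
  i= 1: J-A =  9 → J
  i= 2: O-R = 23 → X
  i= 3: W-S =  4 → E
  i= 4: H-C =  5 → F
  i= 5: D-U =  9 → J
  i= 6: A-D = 23 → X
  i= 7: D-Z =  4 → E
  shifts repeat with period 4: FJXE

FJXE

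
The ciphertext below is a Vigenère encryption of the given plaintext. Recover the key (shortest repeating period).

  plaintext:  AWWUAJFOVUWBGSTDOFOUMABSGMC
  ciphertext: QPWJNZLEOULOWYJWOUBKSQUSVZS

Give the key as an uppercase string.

  i= 0: Q-A = 16 → Q
  i= 1: P-W = 19 → T
  i= 2: W-W =  0 → A
  i= 3: J-U = 15 → P
  i= 4: N-A = 13 → N
  i= 5: Z-J = 16 → Q
  i= 6: L-F =  6 → G
  i= 7: E-O = 16 → Q
  i= 8: O-V = 19 → T
  i= 9: U-U =  0 → A
  i=10: L-W = 15 → P
  i=11: O-B = 13 → N
  i=12: W-G = 16 → Q
  i=13: Y-S =  6 → G
  i=14: J-T = 16 → Q
  i=15: W-D = 19 → T
  i=16: O-O =  0 → A
  i=17: U-F = 15 → P
  i=18: B-O = 13 → N
  i=19: K-U = 16 → Q
  i=20: S-M =  6 → G
  i=21: Q-A = 16 → Q
  i=22: U-B = 19 → T
  i=23: S-S =  0 → A
  i=24: V-G = 15 → P
  i=25: Z-M = 13 → N
  i=26: S-C = 16 → Q
  shifts repeat with period 7: QTAPNQG

QTAPNQG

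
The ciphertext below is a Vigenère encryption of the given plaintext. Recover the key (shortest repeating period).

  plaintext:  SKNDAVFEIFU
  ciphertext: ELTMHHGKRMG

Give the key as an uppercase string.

  i= 0: E-S = 12 → M
  i= 1: L-K =  1 → B
  i= 2: T-N =  6 → G
  i= 3: M-D =  9 → J
  i= 4: H-A =  7 → H
  i= 5: H-V = 12 → M
  i= 6: G-F =  1 → B
  i= 7: K-E =  6 → G
  i= 8: R-I =  9 → J
  i= 9: M-F =  7 → H
  i=10: G-U = 12 → M
  shifts repeat with period 5: MBGJH

MBGJH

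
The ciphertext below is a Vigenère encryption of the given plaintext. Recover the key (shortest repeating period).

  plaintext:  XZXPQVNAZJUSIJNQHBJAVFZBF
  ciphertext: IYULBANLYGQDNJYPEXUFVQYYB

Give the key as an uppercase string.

  i= 0: I-X = 11 → L
  i= 1: Y-Z = 25 → Z
  i= 2: U-X = 23 → X
  i= 3: L-P = 22 → W
  i= 4: B-Q = 11 → L
  i= 5: A-V =  5 → F
  i= 6: N-N =  0 → A
  i= 7: L-A = 11 → L
  i= 8: Y-Z = 25 → Z
  i= 9: G-J = 23 → X
  i=10: Q-U = 22 → W
  i=11: D-S = 11 → L
  i=12: N-I =  5 → F
  i=13: J-J =  0 → A
  i=14: Y-N = 11 → L
  i=15: P-Q = 25 → Z
  i=16: E-H = 23 → X
  i=17: X-B = 22 → W
  i=18: U-J = 11 → L
  i=19: F-A =  5 → F
  i=20: V-V =  0 → A
  i=21: Q-F = 11 → L
  i=22: Y-Z = 25 → Z
  i=23: Y-B = 23 → X
  i=24: B-F = 22 → W
  shifts repeat with period 7: LZXWLFA

LZXWLFA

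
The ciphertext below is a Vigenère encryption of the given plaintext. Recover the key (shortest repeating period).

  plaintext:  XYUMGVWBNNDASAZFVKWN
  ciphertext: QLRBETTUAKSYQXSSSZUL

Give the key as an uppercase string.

  i= 0: Q-X = 19 → T
  i= 1: L-Y = 13 → N
  i= 2: R-U = 23 → X
  i= 3: B-M = 15 → P
  i= 4: E-G = 24 → Y
  i= 5: T-V = 24 → Y
  i= 6: T-W = 23 → X
  i= 7: U-B = 19 → T
  i= 8: A-N = 13 → N
  i= 9: K-N = 23 → X
  i=10: S-D = 15 → P
  i=11: Y-A = 24 → Y
  i=12: Q-S = 24 → Y
  i=13: X-A = 23 → X
  i=14: S-Z = 19 → T
  i=15: S-F = 13 → N
  i=16: S-V = 23 → X
  i=17: Z-K = 15 → P
  i=18: U-W = 24 → Y
  i=19: L-N = 24 → Y
  shifts repeat with period 7: TNXPYYX

TNXPYYX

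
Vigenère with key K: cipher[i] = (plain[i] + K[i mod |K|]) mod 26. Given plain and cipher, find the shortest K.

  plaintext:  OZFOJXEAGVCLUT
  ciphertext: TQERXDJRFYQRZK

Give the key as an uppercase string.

  i= 0: T-O =  5 → F
  i= 1: Q-Z = 17 → R
  i= 2: E-F = 25 → Z
  i= 3: R-O =  3 → D
  i= 4: X-J = 14 → O
  i= 5: D-X =  6 → G
  i= 6: J-E =  5 → F
  i= 7: R-A = 17 → R
  i= 8: F-G = 25 → Z
  i= 9: Y-V =  3 → D
  i=10: Q-C = 14 → O
  i=11: R-L =  6 → G
  i=12: Z-U =  5 → F
  i=13: K-T = 17 → R
  shifts repeat with period 6: FRZDOG

FRZDOG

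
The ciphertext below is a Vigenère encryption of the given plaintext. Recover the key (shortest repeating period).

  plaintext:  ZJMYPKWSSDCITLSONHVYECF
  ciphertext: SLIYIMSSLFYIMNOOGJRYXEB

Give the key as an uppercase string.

  i= 0: S-Z = 19 → T
  i= 1: L-J =  2 → C
  i= 2: I-M = 22 → W
  i= 3: Y-Y =  0 → A
  i= 4: I-P = 19 → T
  i= 5: M-K =  2 → C
  i= 6: S-W = 22 → W
  i= 7: S-S =  0 → A
  i= 8: L-S = 19 → T
  i= 9: F-D =  2 → C
  i=10: Y-C = 22 → W
  i=11: I-I =  0 → A
  i=12: M-T = 19 → T
  i=13: N-L =  2 → C
  i=14: O-S = 22 → W
  i=15: O-O =  0 → A
  i=16: G-N = 19 → T
  i=17: J-H =  2 → C
  i=18: R-V = 22 → W
  i=19: Y-Y =  0 → A
  i=20: X-E = 19 → T
  i=21: E-C =  2 → C
  i=22: B-F = 22 → W
  shifts repeat with period 4: TCWA

TCWA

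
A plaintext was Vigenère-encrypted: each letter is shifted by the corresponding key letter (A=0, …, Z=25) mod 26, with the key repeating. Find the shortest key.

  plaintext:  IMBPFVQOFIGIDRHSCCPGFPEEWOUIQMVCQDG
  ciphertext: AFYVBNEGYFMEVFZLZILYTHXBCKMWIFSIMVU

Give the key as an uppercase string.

  i= 0: A-I = 18 → S
  i= 1: F-M = 19 → T
  i= 2: Y-B = 23 → X
  i= 3: V-P =  6 → G
  i= 4: B-F = 22 → W
  i= 5: N-V = 18 → S
  i= 6: E-Q = 14 → O
  i= 7: G-O = 18 → S
  i= 8: Y-F = 19 → T
  i= 9: F-I = 23 → X
  i=10: M-G =  6 → G
  i=11: E-I = 22 → W
  i=12: V-D = 18 → S
  i=13: F-R = 14 → O
  i=14: Z-H = 18 → S
  i=15: L-S = 19 → T
  i=16: Z-C = 23 → X
  i=17: I-C =  6 → G
  i=18: L-P = 22 → W
  i=19: Y-G = 18 → S
  i=20: T-F = 14 → O
  i=21: H-P = 18 → S
  i=22: X-E = 19 → T
  i=23: B-E = 23 → X
  i=24: C-W =  6 → G
  i=25: K-O = 22 → W
  i=26: M-U = 18 → S
  i=27: W-I = 14 → O
  i=28: I-Q = 18 → S
  i=29: F-M = 19 → T
  i=30: S-V = 23 → X
  i=31: I-C =  6 → G
  i=32: M-Q = 22 → W
  i=33: V-D = 18 → S
  i=34: U-G = 14 → O
  shifts repeat with period 7: STXGWSO

STXGWSO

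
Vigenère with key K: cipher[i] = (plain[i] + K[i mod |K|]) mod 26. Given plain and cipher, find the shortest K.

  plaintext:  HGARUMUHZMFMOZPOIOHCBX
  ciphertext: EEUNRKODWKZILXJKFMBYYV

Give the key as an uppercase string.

XYUW

  i= 0: E-H = 23 → X
  i= 1: E-G = 24 → Y
  i= 2: U-A = 20 → U
  i= 3: N-R = 22 → W
  i= 4: R-U = 23 → X
  i= 5: K-M = 24 → Y
  i= 6: O-U = 20 → U
  i= 7: D-H = 22 → W
  i= 8: W-Z = 23 → X
  i= 9: K-M = 24 → Y
  i=10: Z-F = 20 → U
  i=11: I-M = 22 → W
  i=12: L-O = 23 → X
  i=13: X-Z = 24 → Y
  i=14: J-P = 20 → U
  i=15: K-O = 22 → W
  i=16: F-I = 23 → X
  i=17: M-O = 24 → Y
  i=18: B-H = 20 → U
  i=19: Y-C = 22 → W
  i=20: Y-B = 23 → X
  i=21: V-X = 24 → Y
  shifts repeat with period 4: XYUW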